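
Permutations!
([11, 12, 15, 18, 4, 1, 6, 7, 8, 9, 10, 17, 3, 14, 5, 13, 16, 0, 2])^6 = [0, 13, 12, 5, 4, 15, 6, 7, 8, 9, 10, 11, 14, 18, 2, 3, 16, 17, 1]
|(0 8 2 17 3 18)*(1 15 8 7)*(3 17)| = 8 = |(0 7 1 15 8 2 3 18)|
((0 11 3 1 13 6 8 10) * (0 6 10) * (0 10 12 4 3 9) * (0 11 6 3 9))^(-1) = ((0 6 8 10 3 1 13 12 4 9 11))^(-1) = (0 11 9 4 12 13 1 3 10 8 6)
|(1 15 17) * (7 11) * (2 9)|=|(1 15 17)(2 9)(7 11)|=6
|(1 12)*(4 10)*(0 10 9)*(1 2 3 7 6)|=|(0 10 4 9)(1 12 2 3 7 6)|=12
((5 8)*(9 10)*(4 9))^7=(4 9 10)(5 8)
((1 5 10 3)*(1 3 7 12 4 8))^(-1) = (1 8 4 12 7 10 5)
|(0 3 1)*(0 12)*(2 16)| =4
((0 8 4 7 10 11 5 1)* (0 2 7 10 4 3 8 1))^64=((0 1 2 7 4 10 11 5)(3 8))^64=(11)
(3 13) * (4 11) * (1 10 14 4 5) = (1 10 14 4 11 5)(3 13) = [0, 10, 2, 13, 11, 1, 6, 7, 8, 9, 14, 5, 12, 3, 4]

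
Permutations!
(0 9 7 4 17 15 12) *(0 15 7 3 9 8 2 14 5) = (0 8 2 14 5)(3 9)(4 17 7)(12 15) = [8, 1, 14, 9, 17, 0, 6, 4, 2, 3, 10, 11, 15, 13, 5, 12, 16, 7]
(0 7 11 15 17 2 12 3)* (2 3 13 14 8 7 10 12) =(0 10 12 13 14 8 7 11 15 17 3) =[10, 1, 2, 0, 4, 5, 6, 11, 7, 9, 12, 15, 13, 14, 8, 17, 16, 3]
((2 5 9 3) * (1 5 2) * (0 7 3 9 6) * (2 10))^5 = (0 6 5 1 3 7)(2 10)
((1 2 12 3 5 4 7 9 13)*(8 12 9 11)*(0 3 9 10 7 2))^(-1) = ((0 3 5 4 2 10 7 11 8 12 9 13 1))^(-1) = (0 1 13 9 12 8 11 7 10 2 4 5 3)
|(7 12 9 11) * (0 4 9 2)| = 7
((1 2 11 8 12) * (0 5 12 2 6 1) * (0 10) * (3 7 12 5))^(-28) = (0 7 10 3 12)(2 8 11)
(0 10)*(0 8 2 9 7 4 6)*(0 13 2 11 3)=(0 10 8 11 3)(2 9 7 4 6 13)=[10, 1, 9, 0, 6, 5, 13, 4, 11, 7, 8, 3, 12, 2]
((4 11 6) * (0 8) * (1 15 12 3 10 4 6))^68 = (1 4 3 15 11 10 12)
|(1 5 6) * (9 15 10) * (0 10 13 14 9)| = |(0 10)(1 5 6)(9 15 13 14)| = 12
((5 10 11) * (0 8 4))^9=(11)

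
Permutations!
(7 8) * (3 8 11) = (3 8 7 11) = [0, 1, 2, 8, 4, 5, 6, 11, 7, 9, 10, 3]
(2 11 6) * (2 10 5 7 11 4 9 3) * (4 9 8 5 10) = (2 9 3)(4 8 5 7 11 6) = [0, 1, 9, 2, 8, 7, 4, 11, 5, 3, 10, 6]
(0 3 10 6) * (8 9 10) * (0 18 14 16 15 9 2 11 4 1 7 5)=[3, 7, 11, 8, 1, 0, 18, 5, 2, 10, 6, 4, 12, 13, 16, 9, 15, 17, 14]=(0 3 8 2 11 4 1 7 5)(6 18 14 16 15 9 10)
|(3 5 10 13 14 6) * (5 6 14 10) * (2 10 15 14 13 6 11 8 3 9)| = |(2 10 6 9)(3 11 8)(13 15 14)| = 12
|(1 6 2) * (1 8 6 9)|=6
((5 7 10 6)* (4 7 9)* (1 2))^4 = ((1 2)(4 7 10 6 5 9))^4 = (4 5 10)(6 7 9)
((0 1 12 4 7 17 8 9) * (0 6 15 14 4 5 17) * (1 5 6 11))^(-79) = (0 7 4 14 15 6 12 1 11 9 8 17 5)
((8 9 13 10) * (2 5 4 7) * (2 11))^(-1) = (2 11 7 4 5)(8 10 13 9)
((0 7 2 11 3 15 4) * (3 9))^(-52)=(0 9)(2 15)(3 7)(4 11)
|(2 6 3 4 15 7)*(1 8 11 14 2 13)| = 11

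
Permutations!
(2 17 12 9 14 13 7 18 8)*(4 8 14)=(2 17 12 9 4 8)(7 18 14 13)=[0, 1, 17, 3, 8, 5, 6, 18, 2, 4, 10, 11, 9, 7, 13, 15, 16, 12, 14]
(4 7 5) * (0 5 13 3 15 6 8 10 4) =(0 5)(3 15 6 8 10 4 7 13) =[5, 1, 2, 15, 7, 0, 8, 13, 10, 9, 4, 11, 12, 3, 14, 6]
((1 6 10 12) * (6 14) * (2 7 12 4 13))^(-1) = (1 12 7 2 13 4 10 6 14)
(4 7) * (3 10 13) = (3 10 13)(4 7) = [0, 1, 2, 10, 7, 5, 6, 4, 8, 9, 13, 11, 12, 3]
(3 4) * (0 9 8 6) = (0 9 8 6)(3 4) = [9, 1, 2, 4, 3, 5, 0, 7, 6, 8]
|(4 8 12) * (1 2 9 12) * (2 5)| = |(1 5 2 9 12 4 8)| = 7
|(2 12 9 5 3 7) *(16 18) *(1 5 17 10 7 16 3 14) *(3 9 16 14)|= |(1 5 3 14)(2 12 16 18 9 17 10 7)|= 8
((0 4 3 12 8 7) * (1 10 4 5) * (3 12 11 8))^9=((0 5 1 10 4 12 3 11 8 7))^9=(0 7 8 11 3 12 4 10 1 5)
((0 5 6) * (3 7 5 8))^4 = (0 5 3)(6 7 8)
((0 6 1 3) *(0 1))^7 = (0 6)(1 3)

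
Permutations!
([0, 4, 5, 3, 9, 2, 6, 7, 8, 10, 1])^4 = [0, 1, 2, 3, 4, 5, 6, 7, 8, 9, 10]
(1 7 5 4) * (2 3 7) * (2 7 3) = (1 7 5 4) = [0, 7, 2, 3, 1, 4, 6, 5]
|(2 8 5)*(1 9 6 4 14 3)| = 6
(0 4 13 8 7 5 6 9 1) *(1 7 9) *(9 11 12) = (0 4 13 8 11 12 9 7 5 6 1) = [4, 0, 2, 3, 13, 6, 1, 5, 11, 7, 10, 12, 9, 8]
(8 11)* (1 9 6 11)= (1 9 6 11 8)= [0, 9, 2, 3, 4, 5, 11, 7, 1, 6, 10, 8]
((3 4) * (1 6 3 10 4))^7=((1 6 3)(4 10))^7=(1 6 3)(4 10)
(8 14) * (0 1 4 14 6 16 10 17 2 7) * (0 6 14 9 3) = [1, 4, 7, 0, 9, 5, 16, 6, 14, 3, 17, 11, 12, 13, 8, 15, 10, 2] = (0 1 4 9 3)(2 7 6 16 10 17)(8 14)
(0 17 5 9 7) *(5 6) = [17, 1, 2, 3, 4, 9, 5, 0, 8, 7, 10, 11, 12, 13, 14, 15, 16, 6] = (0 17 6 5 9 7)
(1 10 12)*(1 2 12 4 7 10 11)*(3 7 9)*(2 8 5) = (1 11)(2 12 8 5)(3 7 10 4 9) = [0, 11, 12, 7, 9, 2, 6, 10, 5, 3, 4, 1, 8]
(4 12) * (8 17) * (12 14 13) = (4 14 13 12)(8 17) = [0, 1, 2, 3, 14, 5, 6, 7, 17, 9, 10, 11, 4, 12, 13, 15, 16, 8]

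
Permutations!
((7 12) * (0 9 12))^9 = (0 9 12 7)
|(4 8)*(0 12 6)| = 6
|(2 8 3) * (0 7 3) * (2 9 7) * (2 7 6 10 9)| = 15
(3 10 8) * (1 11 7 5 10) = (1 11 7 5 10 8 3) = [0, 11, 2, 1, 4, 10, 6, 5, 3, 9, 8, 7]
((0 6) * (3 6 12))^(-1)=(0 6 3 12)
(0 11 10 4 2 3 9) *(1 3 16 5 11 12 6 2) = (0 12 6 2 16 5 11 10 4 1 3 9) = [12, 3, 16, 9, 1, 11, 2, 7, 8, 0, 4, 10, 6, 13, 14, 15, 5]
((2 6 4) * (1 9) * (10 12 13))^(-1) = (1 9)(2 4 6)(10 13 12)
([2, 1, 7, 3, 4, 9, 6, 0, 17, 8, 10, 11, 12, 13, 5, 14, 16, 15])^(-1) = (0 7 2)(5 14 15 17 8 9)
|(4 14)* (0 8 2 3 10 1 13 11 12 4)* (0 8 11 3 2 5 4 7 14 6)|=36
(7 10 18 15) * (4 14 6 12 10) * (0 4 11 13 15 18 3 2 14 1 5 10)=[4, 5, 14, 2, 1, 10, 12, 11, 8, 9, 3, 13, 0, 15, 6, 7, 16, 17, 18]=(18)(0 4 1 5 10 3 2 14 6 12)(7 11 13 15)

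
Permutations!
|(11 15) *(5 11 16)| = |(5 11 15 16)| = 4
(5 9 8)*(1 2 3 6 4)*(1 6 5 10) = (1 2 3 5 9 8 10)(4 6) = [0, 2, 3, 5, 6, 9, 4, 7, 10, 8, 1]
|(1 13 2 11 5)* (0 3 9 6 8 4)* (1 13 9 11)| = 11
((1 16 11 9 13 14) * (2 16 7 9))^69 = (16)(1 14 13 9 7)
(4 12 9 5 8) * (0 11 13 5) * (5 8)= (0 11 13 8 4 12 9)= [11, 1, 2, 3, 12, 5, 6, 7, 4, 0, 10, 13, 9, 8]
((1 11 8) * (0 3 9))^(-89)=(0 3 9)(1 11 8)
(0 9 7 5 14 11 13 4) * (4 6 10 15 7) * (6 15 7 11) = (0 9 4)(5 14 6 10 7)(11 13 15) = [9, 1, 2, 3, 0, 14, 10, 5, 8, 4, 7, 13, 12, 15, 6, 11]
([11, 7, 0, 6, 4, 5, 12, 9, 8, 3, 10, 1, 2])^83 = (0 1 9 6 2 11 7 3 12)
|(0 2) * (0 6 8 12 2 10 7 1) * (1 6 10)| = |(0 1)(2 10 7 6 8 12)| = 6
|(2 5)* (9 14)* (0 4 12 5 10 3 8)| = |(0 4 12 5 2 10 3 8)(9 14)| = 8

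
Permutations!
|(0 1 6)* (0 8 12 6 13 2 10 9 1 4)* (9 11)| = 6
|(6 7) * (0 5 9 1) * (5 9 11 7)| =|(0 9 1)(5 11 7 6)| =12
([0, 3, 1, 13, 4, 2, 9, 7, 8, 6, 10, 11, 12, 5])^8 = (1 5 3 2 13)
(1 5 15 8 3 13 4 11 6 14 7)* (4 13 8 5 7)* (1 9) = (1 7 9)(3 8)(4 11 6 14)(5 15) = [0, 7, 2, 8, 11, 15, 14, 9, 3, 1, 10, 6, 12, 13, 4, 5]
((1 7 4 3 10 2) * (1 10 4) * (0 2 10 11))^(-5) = ((0 2 11)(1 7)(3 4))^(-5) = (0 2 11)(1 7)(3 4)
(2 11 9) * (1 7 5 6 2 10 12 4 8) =[0, 7, 11, 3, 8, 6, 2, 5, 1, 10, 12, 9, 4] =(1 7 5 6 2 11 9 10 12 4 8)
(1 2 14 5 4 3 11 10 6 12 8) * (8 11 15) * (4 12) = (1 2 14 5 12 11 10 6 4 3 15 8) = [0, 2, 14, 15, 3, 12, 4, 7, 1, 9, 6, 10, 11, 13, 5, 8]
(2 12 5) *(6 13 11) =(2 12 5)(6 13 11) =[0, 1, 12, 3, 4, 2, 13, 7, 8, 9, 10, 6, 5, 11]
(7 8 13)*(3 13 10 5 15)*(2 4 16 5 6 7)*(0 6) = [6, 1, 4, 13, 16, 15, 7, 8, 10, 9, 0, 11, 12, 2, 14, 3, 5] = (0 6 7 8 10)(2 4 16 5 15 3 13)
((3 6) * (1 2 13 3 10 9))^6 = (1 9 10 6 3 13 2)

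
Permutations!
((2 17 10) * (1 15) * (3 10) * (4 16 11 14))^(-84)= ((1 15)(2 17 3 10)(4 16 11 14))^(-84)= (17)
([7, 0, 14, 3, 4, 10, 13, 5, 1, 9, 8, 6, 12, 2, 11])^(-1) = [1, 8, 13, 3, 4, 7, 11, 0, 10, 9, 5, 14, 12, 6, 2]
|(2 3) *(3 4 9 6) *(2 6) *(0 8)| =6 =|(0 8)(2 4 9)(3 6)|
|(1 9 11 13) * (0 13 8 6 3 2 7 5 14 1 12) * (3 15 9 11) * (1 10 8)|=30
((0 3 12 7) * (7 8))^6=((0 3 12 8 7))^6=(0 3 12 8 7)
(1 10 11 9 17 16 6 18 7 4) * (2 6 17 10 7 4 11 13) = [0, 7, 6, 3, 1, 5, 18, 11, 8, 10, 13, 9, 12, 2, 14, 15, 17, 16, 4] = (1 7 11 9 10 13 2 6 18 4)(16 17)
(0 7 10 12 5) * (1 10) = (0 7 1 10 12 5) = [7, 10, 2, 3, 4, 0, 6, 1, 8, 9, 12, 11, 5]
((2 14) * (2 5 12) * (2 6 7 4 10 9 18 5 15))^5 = (2 15 14)(4 12 9 7 5 10 6 18)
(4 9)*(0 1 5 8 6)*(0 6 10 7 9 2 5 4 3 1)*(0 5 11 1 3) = [5, 4, 11, 3, 2, 8, 6, 9, 10, 0, 7, 1] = (0 5 8 10 7 9)(1 4 2 11)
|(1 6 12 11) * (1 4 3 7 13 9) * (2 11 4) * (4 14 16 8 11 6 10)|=7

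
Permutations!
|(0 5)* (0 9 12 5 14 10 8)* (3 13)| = 12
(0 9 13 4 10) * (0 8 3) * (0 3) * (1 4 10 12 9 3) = (0 3 1 4 12 9 13 10 8) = [3, 4, 2, 1, 12, 5, 6, 7, 0, 13, 8, 11, 9, 10]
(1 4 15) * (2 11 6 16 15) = [0, 4, 11, 3, 2, 5, 16, 7, 8, 9, 10, 6, 12, 13, 14, 1, 15] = (1 4 2 11 6 16 15)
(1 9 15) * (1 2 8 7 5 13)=(1 9 15 2 8 7 5 13)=[0, 9, 8, 3, 4, 13, 6, 5, 7, 15, 10, 11, 12, 1, 14, 2]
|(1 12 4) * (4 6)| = |(1 12 6 4)| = 4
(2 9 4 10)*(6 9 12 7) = (2 12 7 6 9 4 10) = [0, 1, 12, 3, 10, 5, 9, 6, 8, 4, 2, 11, 7]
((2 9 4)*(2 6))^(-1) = (2 6 4 9)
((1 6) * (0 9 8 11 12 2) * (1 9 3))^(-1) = (0 2 12 11 8 9 6 1 3)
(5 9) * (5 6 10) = (5 9 6 10) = [0, 1, 2, 3, 4, 9, 10, 7, 8, 6, 5]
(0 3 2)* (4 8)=(0 3 2)(4 8)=[3, 1, 0, 2, 8, 5, 6, 7, 4]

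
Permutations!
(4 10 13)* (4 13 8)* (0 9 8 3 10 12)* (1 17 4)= (0 9 8 1 17 4 12)(3 10)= [9, 17, 2, 10, 12, 5, 6, 7, 1, 8, 3, 11, 0, 13, 14, 15, 16, 4]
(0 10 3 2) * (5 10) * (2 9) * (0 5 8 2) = (0 8 2 5 10 3 9) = [8, 1, 5, 9, 4, 10, 6, 7, 2, 0, 3]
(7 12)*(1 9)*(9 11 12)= [0, 11, 2, 3, 4, 5, 6, 9, 8, 1, 10, 12, 7]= (1 11 12 7 9)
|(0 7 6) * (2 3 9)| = |(0 7 6)(2 3 9)| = 3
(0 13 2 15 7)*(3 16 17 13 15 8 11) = (0 15 7)(2 8 11 3 16 17 13) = [15, 1, 8, 16, 4, 5, 6, 0, 11, 9, 10, 3, 12, 2, 14, 7, 17, 13]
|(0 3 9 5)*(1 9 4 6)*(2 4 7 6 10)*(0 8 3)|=|(1 9 5 8 3 7 6)(2 4 10)|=21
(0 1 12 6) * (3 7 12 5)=(0 1 5 3 7 12 6)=[1, 5, 2, 7, 4, 3, 0, 12, 8, 9, 10, 11, 6]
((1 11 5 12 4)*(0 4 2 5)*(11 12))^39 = (0 2 4 5 1 11 12)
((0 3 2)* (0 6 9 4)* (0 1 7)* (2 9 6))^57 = (0 4)(1 3)(7 9)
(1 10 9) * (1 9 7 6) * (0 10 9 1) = (0 10 7 6)(1 9) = [10, 9, 2, 3, 4, 5, 0, 6, 8, 1, 7]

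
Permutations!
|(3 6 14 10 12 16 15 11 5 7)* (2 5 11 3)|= |(2 5 7)(3 6 14 10 12 16 15)|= 21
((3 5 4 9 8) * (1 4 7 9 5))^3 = ((1 4 5 7 9 8 3))^3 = (1 7 3 5 8 4 9)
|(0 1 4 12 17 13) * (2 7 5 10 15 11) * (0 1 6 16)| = 30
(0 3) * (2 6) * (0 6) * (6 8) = (0 3 8 6 2) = [3, 1, 0, 8, 4, 5, 2, 7, 6]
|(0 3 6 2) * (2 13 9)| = |(0 3 6 13 9 2)| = 6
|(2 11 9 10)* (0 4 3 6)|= 4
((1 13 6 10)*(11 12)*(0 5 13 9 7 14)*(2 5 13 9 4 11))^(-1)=(0 14 7 9 5 2 12 11 4 1 10 6 13)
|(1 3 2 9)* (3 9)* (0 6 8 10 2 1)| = |(0 6 8 10 2 3 1 9)| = 8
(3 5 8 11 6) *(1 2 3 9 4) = [0, 2, 3, 5, 1, 8, 9, 7, 11, 4, 10, 6] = (1 2 3 5 8 11 6 9 4)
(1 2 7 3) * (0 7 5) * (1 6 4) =(0 7 3 6 4 1 2 5) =[7, 2, 5, 6, 1, 0, 4, 3]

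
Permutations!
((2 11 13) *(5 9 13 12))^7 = (2 11 12 5 9 13) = ((2 11 12 5 9 13))^7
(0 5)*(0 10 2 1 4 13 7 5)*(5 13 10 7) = [0, 4, 1, 3, 10, 7, 6, 13, 8, 9, 2, 11, 12, 5] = (1 4 10 2)(5 7 13)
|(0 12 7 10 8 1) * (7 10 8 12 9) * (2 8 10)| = 8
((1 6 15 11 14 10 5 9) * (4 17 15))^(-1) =(1 9 5 10 14 11 15 17 4 6)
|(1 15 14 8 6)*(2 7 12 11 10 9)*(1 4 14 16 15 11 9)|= 12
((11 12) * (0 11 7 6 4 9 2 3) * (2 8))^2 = ((0 11 12 7 6 4 9 8 2 3))^2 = (0 12 6 9 2)(3 11 7 4 8)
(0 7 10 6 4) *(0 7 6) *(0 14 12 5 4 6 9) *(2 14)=[9, 1, 14, 3, 7, 4, 6, 10, 8, 0, 2, 11, 5, 13, 12]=(0 9)(2 14 12 5 4 7 10)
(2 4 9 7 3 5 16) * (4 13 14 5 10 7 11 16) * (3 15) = (2 13 14 5 4 9 11 16)(3 10 7 15) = [0, 1, 13, 10, 9, 4, 6, 15, 8, 11, 7, 16, 12, 14, 5, 3, 2]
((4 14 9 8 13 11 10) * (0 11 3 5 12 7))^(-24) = (14)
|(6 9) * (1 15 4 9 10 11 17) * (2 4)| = |(1 15 2 4 9 6 10 11 17)| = 9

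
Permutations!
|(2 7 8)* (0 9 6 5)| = |(0 9 6 5)(2 7 8)| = 12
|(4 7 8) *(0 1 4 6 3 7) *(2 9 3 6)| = 15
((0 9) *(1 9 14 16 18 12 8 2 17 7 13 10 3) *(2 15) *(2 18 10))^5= (0 1 10 14 9 3 16)(2 17 7 13)(8 15 18 12)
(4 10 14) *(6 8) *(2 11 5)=(2 11 5)(4 10 14)(6 8)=[0, 1, 11, 3, 10, 2, 8, 7, 6, 9, 14, 5, 12, 13, 4]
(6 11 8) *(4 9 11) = [0, 1, 2, 3, 9, 5, 4, 7, 6, 11, 10, 8] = (4 9 11 8 6)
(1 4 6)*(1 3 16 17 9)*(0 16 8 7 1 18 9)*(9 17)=(0 16 9 18 17)(1 4 6 3 8 7)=[16, 4, 2, 8, 6, 5, 3, 1, 7, 18, 10, 11, 12, 13, 14, 15, 9, 0, 17]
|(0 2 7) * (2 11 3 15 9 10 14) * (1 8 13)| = 9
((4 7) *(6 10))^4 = ((4 7)(6 10))^4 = (10)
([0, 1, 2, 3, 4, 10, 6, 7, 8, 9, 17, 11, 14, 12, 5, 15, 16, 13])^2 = (5 17 12)(10 13 14)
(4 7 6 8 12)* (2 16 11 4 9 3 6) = (2 16 11 4 7)(3 6 8 12 9) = [0, 1, 16, 6, 7, 5, 8, 2, 12, 3, 10, 4, 9, 13, 14, 15, 11]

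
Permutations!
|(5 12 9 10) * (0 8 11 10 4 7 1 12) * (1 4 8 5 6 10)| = |(0 5)(1 12 9 8 11)(4 7)(6 10)| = 10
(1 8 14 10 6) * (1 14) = (1 8)(6 14 10) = [0, 8, 2, 3, 4, 5, 14, 7, 1, 9, 6, 11, 12, 13, 10]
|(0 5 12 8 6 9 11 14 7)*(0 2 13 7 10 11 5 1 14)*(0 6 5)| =21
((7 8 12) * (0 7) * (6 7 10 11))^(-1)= ((0 10 11 6 7 8 12))^(-1)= (0 12 8 7 6 11 10)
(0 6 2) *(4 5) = (0 6 2)(4 5) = [6, 1, 0, 3, 5, 4, 2]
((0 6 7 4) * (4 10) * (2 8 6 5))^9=((0 5 2 8 6 7 10 4))^9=(0 5 2 8 6 7 10 4)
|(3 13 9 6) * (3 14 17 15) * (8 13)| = 8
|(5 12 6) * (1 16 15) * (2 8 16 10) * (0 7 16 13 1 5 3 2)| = |(0 7 16 15 5 12 6 3 2 8 13 1 10)| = 13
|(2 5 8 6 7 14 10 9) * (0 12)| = 8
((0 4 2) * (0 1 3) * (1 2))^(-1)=((0 4 1 3))^(-1)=(0 3 1 4)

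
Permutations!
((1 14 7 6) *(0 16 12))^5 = (0 12 16)(1 14 7 6)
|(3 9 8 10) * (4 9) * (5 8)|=6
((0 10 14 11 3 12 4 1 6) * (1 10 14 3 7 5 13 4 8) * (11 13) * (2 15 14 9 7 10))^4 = (0 11 8 9 10 1 7 3 6 5 12)(2 4 13 14 15)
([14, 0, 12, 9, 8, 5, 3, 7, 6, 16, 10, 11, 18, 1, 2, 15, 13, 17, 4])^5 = (0 4 16 2 6 1 18 9 14 8 13 12 3)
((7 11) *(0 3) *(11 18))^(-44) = (7 18 11)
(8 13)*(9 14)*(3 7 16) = (3 7 16)(8 13)(9 14) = [0, 1, 2, 7, 4, 5, 6, 16, 13, 14, 10, 11, 12, 8, 9, 15, 3]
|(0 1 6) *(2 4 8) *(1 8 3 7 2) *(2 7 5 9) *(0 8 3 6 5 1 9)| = |(0 3 1 5)(2 4 6 8 9)| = 20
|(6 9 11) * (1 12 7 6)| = |(1 12 7 6 9 11)| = 6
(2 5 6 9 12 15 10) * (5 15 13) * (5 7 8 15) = (2 5 6 9 12 13 7 8 15 10) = [0, 1, 5, 3, 4, 6, 9, 8, 15, 12, 2, 11, 13, 7, 14, 10]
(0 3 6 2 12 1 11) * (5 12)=(0 3 6 2 5 12 1 11)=[3, 11, 5, 6, 4, 12, 2, 7, 8, 9, 10, 0, 1]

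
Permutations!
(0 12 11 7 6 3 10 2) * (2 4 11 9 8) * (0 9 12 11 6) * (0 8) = (12)(0 11 7 8 2 9)(3 10 4 6) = [11, 1, 9, 10, 6, 5, 3, 8, 2, 0, 4, 7, 12]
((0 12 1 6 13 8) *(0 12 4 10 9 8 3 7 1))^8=(0 10 8)(1 3 6 7 13)(4 9 12)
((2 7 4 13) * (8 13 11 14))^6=((2 7 4 11 14 8 13))^6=(2 13 8 14 11 4 7)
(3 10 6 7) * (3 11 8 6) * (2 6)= (2 6 7 11 8)(3 10)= [0, 1, 6, 10, 4, 5, 7, 11, 2, 9, 3, 8]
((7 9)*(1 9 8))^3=((1 9 7 8))^3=(1 8 7 9)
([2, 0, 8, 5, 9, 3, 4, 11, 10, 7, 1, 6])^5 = [0, 1, 2, 5, 4, 3, 6, 7, 8, 9, 10, 11]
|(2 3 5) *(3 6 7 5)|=|(2 6 7 5)|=4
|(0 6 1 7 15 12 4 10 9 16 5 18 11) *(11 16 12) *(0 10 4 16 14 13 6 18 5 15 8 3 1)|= 60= |(0 18 14 13 6)(1 7 8 3)(9 12 16 15 11 10)|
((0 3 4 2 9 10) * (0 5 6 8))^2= (0 4 9 5 8 3 2 10 6)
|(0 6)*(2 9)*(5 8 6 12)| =|(0 12 5 8 6)(2 9)| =10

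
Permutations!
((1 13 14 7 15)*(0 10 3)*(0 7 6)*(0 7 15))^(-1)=(0 7 6 14 13 1 15 3 10)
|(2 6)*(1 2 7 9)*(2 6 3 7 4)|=7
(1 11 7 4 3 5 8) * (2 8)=(1 11 7 4 3 5 2 8)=[0, 11, 8, 5, 3, 2, 6, 4, 1, 9, 10, 7]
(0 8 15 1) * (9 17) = (0 8 15 1)(9 17) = [8, 0, 2, 3, 4, 5, 6, 7, 15, 17, 10, 11, 12, 13, 14, 1, 16, 9]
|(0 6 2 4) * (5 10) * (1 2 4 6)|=10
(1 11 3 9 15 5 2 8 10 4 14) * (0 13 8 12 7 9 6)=(0 13 8 10 4 14 1 11 3 6)(2 12 7 9 15 5)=[13, 11, 12, 6, 14, 2, 0, 9, 10, 15, 4, 3, 7, 8, 1, 5]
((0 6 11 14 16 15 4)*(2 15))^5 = ((0 6 11 14 16 2 15 4))^5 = (0 2 11 4 16 6 15 14)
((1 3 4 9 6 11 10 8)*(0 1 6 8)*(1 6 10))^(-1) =(0 10 8 9 4 3 1 11 6)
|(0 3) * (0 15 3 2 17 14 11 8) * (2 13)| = 14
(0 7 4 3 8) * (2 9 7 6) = (0 6 2 9 7 4 3 8) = [6, 1, 9, 8, 3, 5, 2, 4, 0, 7]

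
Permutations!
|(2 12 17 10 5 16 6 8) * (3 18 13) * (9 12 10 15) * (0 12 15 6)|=18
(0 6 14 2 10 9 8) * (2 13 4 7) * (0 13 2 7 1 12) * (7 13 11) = [6, 12, 10, 3, 1, 5, 14, 13, 11, 8, 9, 7, 0, 4, 2] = (0 6 14 2 10 9 8 11 7 13 4 1 12)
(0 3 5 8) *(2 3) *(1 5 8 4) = (0 2 3 8)(1 5 4) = [2, 5, 3, 8, 1, 4, 6, 7, 0]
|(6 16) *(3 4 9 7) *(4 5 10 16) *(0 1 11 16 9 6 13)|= 10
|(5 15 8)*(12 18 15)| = |(5 12 18 15 8)| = 5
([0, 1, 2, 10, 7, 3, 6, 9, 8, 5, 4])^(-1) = [0, 1, 2, 5, 10, 9, 6, 4, 8, 7, 3]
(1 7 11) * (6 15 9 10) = (1 7 11)(6 15 9 10) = [0, 7, 2, 3, 4, 5, 15, 11, 8, 10, 6, 1, 12, 13, 14, 9]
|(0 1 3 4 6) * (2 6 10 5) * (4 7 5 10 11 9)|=21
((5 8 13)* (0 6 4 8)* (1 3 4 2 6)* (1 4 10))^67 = ((0 4 8 13 5)(1 3 10)(2 6))^67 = (0 8 5 4 13)(1 3 10)(2 6)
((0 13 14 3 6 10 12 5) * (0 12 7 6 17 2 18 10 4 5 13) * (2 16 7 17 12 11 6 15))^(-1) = (2 15 7 16 17 10 18)(3 14 13 12)(4 6 11 5)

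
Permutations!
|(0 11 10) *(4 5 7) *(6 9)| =|(0 11 10)(4 5 7)(6 9)| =6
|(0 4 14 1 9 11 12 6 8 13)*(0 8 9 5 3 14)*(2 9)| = |(0 4)(1 5 3 14)(2 9 11 12 6)(8 13)| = 20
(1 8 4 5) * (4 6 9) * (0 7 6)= [7, 8, 2, 3, 5, 1, 9, 6, 0, 4]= (0 7 6 9 4 5 1 8)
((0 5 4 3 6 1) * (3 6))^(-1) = (0 1 6 4 5)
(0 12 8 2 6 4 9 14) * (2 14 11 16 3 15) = (0 12 8 14)(2 6 4 9 11 16 3 15) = [12, 1, 6, 15, 9, 5, 4, 7, 14, 11, 10, 16, 8, 13, 0, 2, 3]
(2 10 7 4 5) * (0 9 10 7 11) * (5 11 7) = (0 9 10 7 4 11)(2 5) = [9, 1, 5, 3, 11, 2, 6, 4, 8, 10, 7, 0]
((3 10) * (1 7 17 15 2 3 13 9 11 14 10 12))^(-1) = (1 12 3 2 15 17 7)(9 13 10 14 11)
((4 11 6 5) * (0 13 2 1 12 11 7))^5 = (0 11)(1 4)(2 5)(6 13)(7 12)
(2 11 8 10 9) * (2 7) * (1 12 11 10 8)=(1 12 11)(2 10 9 7)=[0, 12, 10, 3, 4, 5, 6, 2, 8, 7, 9, 1, 11]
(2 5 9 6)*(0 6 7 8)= (0 6 2 5 9 7 8)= [6, 1, 5, 3, 4, 9, 2, 8, 0, 7]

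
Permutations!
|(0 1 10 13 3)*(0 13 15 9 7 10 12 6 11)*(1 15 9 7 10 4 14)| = 18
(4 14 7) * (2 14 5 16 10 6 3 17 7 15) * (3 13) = (2 14 15)(3 17 7 4 5 16 10 6 13) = [0, 1, 14, 17, 5, 16, 13, 4, 8, 9, 6, 11, 12, 3, 15, 2, 10, 7]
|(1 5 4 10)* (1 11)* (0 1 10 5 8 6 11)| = 6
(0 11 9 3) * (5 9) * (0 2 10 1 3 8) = [11, 3, 10, 2, 4, 9, 6, 7, 0, 8, 1, 5] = (0 11 5 9 8)(1 3 2 10)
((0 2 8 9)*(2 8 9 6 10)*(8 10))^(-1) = ((0 10 2 9)(6 8))^(-1) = (0 9 2 10)(6 8)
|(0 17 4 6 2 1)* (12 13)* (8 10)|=|(0 17 4 6 2 1)(8 10)(12 13)|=6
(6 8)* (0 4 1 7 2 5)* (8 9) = (0 4 1 7 2 5)(6 9 8) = [4, 7, 5, 3, 1, 0, 9, 2, 6, 8]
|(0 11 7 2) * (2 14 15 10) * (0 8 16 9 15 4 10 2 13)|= 35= |(0 11 7 14 4 10 13)(2 8 16 9 15)|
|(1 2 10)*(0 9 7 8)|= 12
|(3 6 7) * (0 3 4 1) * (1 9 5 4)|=15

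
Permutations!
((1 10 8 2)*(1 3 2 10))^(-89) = ((2 3)(8 10))^(-89) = (2 3)(8 10)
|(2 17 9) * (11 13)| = |(2 17 9)(11 13)| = 6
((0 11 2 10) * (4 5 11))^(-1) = ((0 4 5 11 2 10))^(-1) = (0 10 2 11 5 4)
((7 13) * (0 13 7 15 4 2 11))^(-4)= ((0 13 15 4 2 11))^(-4)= (0 15 2)(4 11 13)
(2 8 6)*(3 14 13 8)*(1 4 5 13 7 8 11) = (1 4 5 13 11)(2 3 14 7 8 6) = [0, 4, 3, 14, 5, 13, 2, 8, 6, 9, 10, 1, 12, 11, 7]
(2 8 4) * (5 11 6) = [0, 1, 8, 3, 2, 11, 5, 7, 4, 9, 10, 6] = (2 8 4)(5 11 6)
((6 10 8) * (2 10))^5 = (2 10 8 6)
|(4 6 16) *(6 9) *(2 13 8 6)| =7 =|(2 13 8 6 16 4 9)|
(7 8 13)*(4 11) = (4 11)(7 8 13) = [0, 1, 2, 3, 11, 5, 6, 8, 13, 9, 10, 4, 12, 7]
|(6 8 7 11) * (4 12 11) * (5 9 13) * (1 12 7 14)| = 6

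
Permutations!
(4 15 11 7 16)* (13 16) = (4 15 11 7 13 16) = [0, 1, 2, 3, 15, 5, 6, 13, 8, 9, 10, 7, 12, 16, 14, 11, 4]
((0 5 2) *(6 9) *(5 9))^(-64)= ((0 9 6 5 2))^(-64)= (0 9 6 5 2)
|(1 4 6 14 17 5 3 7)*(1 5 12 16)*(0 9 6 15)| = |(0 9 6 14 17 12 16 1 4 15)(3 7 5)| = 30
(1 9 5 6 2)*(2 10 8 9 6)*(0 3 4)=(0 3 4)(1 6 10 8 9 5 2)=[3, 6, 1, 4, 0, 2, 10, 7, 9, 5, 8]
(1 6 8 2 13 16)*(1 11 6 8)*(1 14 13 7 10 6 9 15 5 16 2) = (1 8)(2 7 10 6 14 13)(5 16 11 9 15) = [0, 8, 7, 3, 4, 16, 14, 10, 1, 15, 6, 9, 12, 2, 13, 5, 11]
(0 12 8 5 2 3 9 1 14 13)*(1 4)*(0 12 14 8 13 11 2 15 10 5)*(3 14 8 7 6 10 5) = (0 8)(1 7 6 10 3 9 4)(2 14 11)(5 15)(12 13) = [8, 7, 14, 9, 1, 15, 10, 6, 0, 4, 3, 2, 13, 12, 11, 5]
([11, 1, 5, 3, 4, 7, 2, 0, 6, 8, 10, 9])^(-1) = [7, 1, 6, 3, 4, 2, 8, 5, 9, 11, 10, 0]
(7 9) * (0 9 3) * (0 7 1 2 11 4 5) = (0 9 1 2 11 4 5)(3 7) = [9, 2, 11, 7, 5, 0, 6, 3, 8, 1, 10, 4]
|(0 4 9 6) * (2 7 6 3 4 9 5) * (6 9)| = |(0 6)(2 7 9 3 4 5)| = 6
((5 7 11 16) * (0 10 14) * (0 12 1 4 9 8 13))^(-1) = ((0 10 14 12 1 4 9 8 13)(5 7 11 16))^(-1) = (0 13 8 9 4 1 12 14 10)(5 16 11 7)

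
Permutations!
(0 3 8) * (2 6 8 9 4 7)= (0 3 9 4 7 2 6 8)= [3, 1, 6, 9, 7, 5, 8, 2, 0, 4]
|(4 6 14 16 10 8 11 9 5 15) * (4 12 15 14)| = 14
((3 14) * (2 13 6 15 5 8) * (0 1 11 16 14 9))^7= ((0 1 11 16 14 3 9)(2 13 6 15 5 8))^7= (16)(2 13 6 15 5 8)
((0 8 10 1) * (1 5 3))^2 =(0 10 3)(1 8 5) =((0 8 10 5 3 1))^2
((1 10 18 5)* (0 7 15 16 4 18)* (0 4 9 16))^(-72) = (1 18 10 5 4)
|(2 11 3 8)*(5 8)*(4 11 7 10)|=8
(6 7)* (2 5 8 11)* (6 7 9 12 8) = [0, 1, 5, 3, 4, 6, 9, 7, 11, 12, 10, 2, 8] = (2 5 6 9 12 8 11)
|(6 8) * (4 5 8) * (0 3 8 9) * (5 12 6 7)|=|(0 3 8 7 5 9)(4 12 6)|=6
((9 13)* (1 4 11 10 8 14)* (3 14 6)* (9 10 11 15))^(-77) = ((1 4 15 9 13 10 8 6 3 14))^(-77) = (1 9 8 14 15 10 3 4 13 6)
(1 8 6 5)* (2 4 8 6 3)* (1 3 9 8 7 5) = [0, 6, 4, 2, 7, 3, 1, 5, 9, 8] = (1 6)(2 4 7 5 3)(8 9)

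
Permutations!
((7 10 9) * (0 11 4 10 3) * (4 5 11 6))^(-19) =(0 4 9 3 6 10 7)(5 11)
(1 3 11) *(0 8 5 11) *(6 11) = [8, 3, 2, 0, 4, 6, 11, 7, 5, 9, 10, 1] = (0 8 5 6 11 1 3)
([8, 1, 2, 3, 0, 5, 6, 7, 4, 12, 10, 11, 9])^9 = (9 12)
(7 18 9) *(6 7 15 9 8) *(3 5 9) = [0, 1, 2, 5, 4, 9, 7, 18, 6, 15, 10, 11, 12, 13, 14, 3, 16, 17, 8] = (3 5 9 15)(6 7 18 8)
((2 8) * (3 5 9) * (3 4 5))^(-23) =((2 8)(4 5 9))^(-23) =(2 8)(4 5 9)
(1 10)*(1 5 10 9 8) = (1 9 8)(5 10) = [0, 9, 2, 3, 4, 10, 6, 7, 1, 8, 5]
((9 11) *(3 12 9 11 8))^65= (3 12 9 8)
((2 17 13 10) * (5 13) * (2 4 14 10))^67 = ((2 17 5 13)(4 14 10))^67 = (2 13 5 17)(4 14 10)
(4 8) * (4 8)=(8)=[0, 1, 2, 3, 4, 5, 6, 7, 8]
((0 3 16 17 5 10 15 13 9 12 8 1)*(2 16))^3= (0 16 10 9 1 2 5 13 8 3 17 15 12)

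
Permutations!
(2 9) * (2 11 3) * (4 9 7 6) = (2 7 6 4 9 11 3) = [0, 1, 7, 2, 9, 5, 4, 6, 8, 11, 10, 3]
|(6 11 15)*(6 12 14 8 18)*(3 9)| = |(3 9)(6 11 15 12 14 8 18)| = 14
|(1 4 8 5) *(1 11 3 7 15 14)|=|(1 4 8 5 11 3 7 15 14)|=9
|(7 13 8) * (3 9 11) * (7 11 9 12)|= 6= |(3 12 7 13 8 11)|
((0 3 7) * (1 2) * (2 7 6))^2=((0 3 6 2 1 7))^2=(0 6 1)(2 7 3)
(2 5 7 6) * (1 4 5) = (1 4 5 7 6 2) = [0, 4, 1, 3, 5, 7, 2, 6]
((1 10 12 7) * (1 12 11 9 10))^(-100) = (12)(9 11 10)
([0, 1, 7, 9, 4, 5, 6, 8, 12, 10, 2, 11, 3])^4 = (2 3 7 9 8 10 12)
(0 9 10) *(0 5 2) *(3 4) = (0 9 10 5 2)(3 4) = [9, 1, 0, 4, 3, 2, 6, 7, 8, 10, 5]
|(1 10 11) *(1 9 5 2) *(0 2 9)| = |(0 2 1 10 11)(5 9)| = 10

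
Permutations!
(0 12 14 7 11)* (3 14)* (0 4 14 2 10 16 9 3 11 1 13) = (0 12 11 4 14 7 1 13)(2 10 16 9 3) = [12, 13, 10, 2, 14, 5, 6, 1, 8, 3, 16, 4, 11, 0, 7, 15, 9]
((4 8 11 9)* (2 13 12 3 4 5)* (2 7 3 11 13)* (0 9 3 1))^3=(0 7 9 1 5)(3 13)(4 12)(8 11)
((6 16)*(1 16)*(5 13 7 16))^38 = (1 13 16)(5 7 6)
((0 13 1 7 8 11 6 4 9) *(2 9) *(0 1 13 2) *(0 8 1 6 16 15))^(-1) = (0 15 16 11 8 4 6 9 2)(1 7)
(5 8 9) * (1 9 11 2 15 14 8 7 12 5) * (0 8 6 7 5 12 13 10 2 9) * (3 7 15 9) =(0 8 11 3 7 13 10 2 9 1)(6 15 14) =[8, 0, 9, 7, 4, 5, 15, 13, 11, 1, 2, 3, 12, 10, 6, 14]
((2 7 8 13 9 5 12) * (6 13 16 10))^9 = (2 12 5 9 13 6 10 16 8 7)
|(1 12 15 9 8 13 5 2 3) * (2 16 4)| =11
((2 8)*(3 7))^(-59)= ((2 8)(3 7))^(-59)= (2 8)(3 7)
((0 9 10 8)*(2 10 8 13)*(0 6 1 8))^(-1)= (0 9)(1 6 8)(2 13 10)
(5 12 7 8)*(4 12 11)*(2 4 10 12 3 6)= (2 4 3 6)(5 11 10 12 7 8)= [0, 1, 4, 6, 3, 11, 2, 8, 5, 9, 12, 10, 7]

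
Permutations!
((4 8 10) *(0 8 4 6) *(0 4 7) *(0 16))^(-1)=(0 16 7 4 6 10 8)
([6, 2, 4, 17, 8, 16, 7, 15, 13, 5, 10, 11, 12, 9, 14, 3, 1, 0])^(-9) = (0 15)(1 16 5 9 13 8 4 2)(3 6)(7 17)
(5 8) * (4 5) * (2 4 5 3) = [0, 1, 4, 2, 3, 8, 6, 7, 5] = (2 4 3)(5 8)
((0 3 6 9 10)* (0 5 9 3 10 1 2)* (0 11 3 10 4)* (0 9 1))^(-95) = (0 4 9)(1 3 5 11 10 2 6)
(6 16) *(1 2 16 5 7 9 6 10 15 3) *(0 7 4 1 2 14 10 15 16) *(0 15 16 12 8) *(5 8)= (16)(0 7 9 6 8)(1 14 10 12 5 4)(2 15 3)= [7, 14, 15, 2, 1, 4, 8, 9, 0, 6, 12, 11, 5, 13, 10, 3, 16]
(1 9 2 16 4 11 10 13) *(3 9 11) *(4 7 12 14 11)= (1 4 3 9 2 16 7 12 14 11 10 13)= [0, 4, 16, 9, 3, 5, 6, 12, 8, 2, 13, 10, 14, 1, 11, 15, 7]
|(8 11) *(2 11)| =3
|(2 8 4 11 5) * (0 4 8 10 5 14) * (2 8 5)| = 4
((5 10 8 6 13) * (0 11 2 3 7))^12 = (0 2 7 11 3)(5 8 13 10 6) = ((0 11 2 3 7)(5 10 8 6 13))^12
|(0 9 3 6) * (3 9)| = 3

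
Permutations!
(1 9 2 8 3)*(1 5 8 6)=(1 9 2 6)(3 5 8)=[0, 9, 6, 5, 4, 8, 1, 7, 3, 2]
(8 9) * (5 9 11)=(5 9 8 11)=[0, 1, 2, 3, 4, 9, 6, 7, 11, 8, 10, 5]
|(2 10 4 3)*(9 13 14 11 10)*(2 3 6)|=8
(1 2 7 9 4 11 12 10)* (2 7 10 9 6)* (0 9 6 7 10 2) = (0 9 4 11 12 6)(1 10) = [9, 10, 2, 3, 11, 5, 0, 7, 8, 4, 1, 12, 6]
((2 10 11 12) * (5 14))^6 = ((2 10 11 12)(5 14))^6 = (14)(2 11)(10 12)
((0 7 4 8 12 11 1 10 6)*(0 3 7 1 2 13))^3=(0 6 4 11)(1 3 8 2)(7 12 13 10)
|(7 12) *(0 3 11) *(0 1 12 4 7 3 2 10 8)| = 4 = |(0 2 10 8)(1 12 3 11)(4 7)|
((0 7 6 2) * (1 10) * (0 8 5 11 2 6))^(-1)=((0 7)(1 10)(2 8 5 11))^(-1)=(0 7)(1 10)(2 11 5 8)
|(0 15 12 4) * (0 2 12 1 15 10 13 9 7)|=30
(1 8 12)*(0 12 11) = (0 12 1 8 11) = [12, 8, 2, 3, 4, 5, 6, 7, 11, 9, 10, 0, 1]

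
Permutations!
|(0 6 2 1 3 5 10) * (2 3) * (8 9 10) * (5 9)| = 10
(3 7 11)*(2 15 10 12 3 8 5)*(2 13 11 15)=(3 7 15 10 12)(5 13 11 8)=[0, 1, 2, 7, 4, 13, 6, 15, 5, 9, 12, 8, 3, 11, 14, 10]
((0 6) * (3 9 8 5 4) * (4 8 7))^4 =((0 6)(3 9 7 4)(5 8))^4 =(9)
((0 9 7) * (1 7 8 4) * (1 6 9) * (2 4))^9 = (2 8 9 6 4)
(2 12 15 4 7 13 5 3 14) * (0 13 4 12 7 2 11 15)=(0 13 5 3 14 11 15 12)(2 7 4)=[13, 1, 7, 14, 2, 3, 6, 4, 8, 9, 10, 15, 0, 5, 11, 12]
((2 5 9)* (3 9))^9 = (2 5 3 9)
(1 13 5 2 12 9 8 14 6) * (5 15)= (1 13 15 5 2 12 9 8 14 6)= [0, 13, 12, 3, 4, 2, 1, 7, 14, 8, 10, 11, 9, 15, 6, 5]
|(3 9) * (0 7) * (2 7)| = 6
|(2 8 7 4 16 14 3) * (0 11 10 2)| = |(0 11 10 2 8 7 4 16 14 3)| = 10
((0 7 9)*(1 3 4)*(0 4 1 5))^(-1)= (0 5 4 9 7)(1 3)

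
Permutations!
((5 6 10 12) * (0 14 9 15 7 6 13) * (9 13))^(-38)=(0 14 13)(5 6 9 10 15 12 7)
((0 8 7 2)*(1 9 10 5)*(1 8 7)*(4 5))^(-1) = (0 2 7)(1 8 5 4 10 9)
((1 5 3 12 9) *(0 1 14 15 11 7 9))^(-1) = ((0 1 5 3 12)(7 9 14 15 11))^(-1) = (0 12 3 5 1)(7 11 15 14 9)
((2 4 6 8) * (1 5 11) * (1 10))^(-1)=(1 10 11 5)(2 8 6 4)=((1 5 11 10)(2 4 6 8))^(-1)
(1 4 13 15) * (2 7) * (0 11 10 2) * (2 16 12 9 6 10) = [11, 4, 7, 3, 13, 5, 10, 0, 8, 6, 16, 2, 9, 15, 14, 1, 12] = (0 11 2 7)(1 4 13 15)(6 10 16 12 9)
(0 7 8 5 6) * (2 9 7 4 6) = (0 4 6)(2 9 7 8 5) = [4, 1, 9, 3, 6, 2, 0, 8, 5, 7]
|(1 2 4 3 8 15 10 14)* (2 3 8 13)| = |(1 3 13 2 4 8 15 10 14)| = 9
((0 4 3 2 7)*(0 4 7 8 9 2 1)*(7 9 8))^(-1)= ((0 9 2 7 4 3 1))^(-1)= (0 1 3 4 7 2 9)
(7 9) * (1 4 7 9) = (9)(1 4 7) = [0, 4, 2, 3, 7, 5, 6, 1, 8, 9]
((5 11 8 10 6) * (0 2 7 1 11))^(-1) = (0 5 6 10 8 11 1 7 2)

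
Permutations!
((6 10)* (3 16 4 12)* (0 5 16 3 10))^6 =((0 5 16 4 12 10 6))^6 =(0 6 10 12 4 16 5)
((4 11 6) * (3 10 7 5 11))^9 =((3 10 7 5 11 6 4))^9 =(3 7 11 4 10 5 6)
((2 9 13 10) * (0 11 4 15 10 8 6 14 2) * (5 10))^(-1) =(0 10 5 15 4 11)(2 14 6 8 13 9)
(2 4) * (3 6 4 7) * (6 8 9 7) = (2 6 4)(3 8 9 7) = [0, 1, 6, 8, 2, 5, 4, 3, 9, 7]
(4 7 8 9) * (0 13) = (0 13)(4 7 8 9) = [13, 1, 2, 3, 7, 5, 6, 8, 9, 4, 10, 11, 12, 0]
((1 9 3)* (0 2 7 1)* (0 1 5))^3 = ((0 2 7 5)(1 9 3))^3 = (9)(0 5 7 2)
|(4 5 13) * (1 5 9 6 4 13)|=6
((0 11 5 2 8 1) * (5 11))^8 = (11)(0 8 5 1 2)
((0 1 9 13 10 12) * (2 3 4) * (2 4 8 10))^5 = ((0 1 9 13 2 3 8 10 12))^5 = (0 3 1 8 9 10 13 12 2)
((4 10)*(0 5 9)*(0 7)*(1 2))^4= ((0 5 9 7)(1 2)(4 10))^4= (10)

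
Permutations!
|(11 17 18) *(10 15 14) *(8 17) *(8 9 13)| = |(8 17 18 11 9 13)(10 15 14)| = 6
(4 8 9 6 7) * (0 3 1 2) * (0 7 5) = [3, 2, 7, 1, 8, 0, 5, 4, 9, 6] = (0 3 1 2 7 4 8 9 6 5)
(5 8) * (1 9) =(1 9)(5 8) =[0, 9, 2, 3, 4, 8, 6, 7, 5, 1]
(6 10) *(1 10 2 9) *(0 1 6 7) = (0 1 10 7)(2 9 6) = [1, 10, 9, 3, 4, 5, 2, 0, 8, 6, 7]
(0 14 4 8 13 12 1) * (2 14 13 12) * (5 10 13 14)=[14, 0, 5, 3, 8, 10, 6, 7, 12, 9, 13, 11, 1, 2, 4]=(0 14 4 8 12 1)(2 5 10 13)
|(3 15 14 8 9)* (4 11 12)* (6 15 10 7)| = |(3 10 7 6 15 14 8 9)(4 11 12)| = 24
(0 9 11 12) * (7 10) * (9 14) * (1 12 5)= (0 14 9 11 5 1 12)(7 10)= [14, 12, 2, 3, 4, 1, 6, 10, 8, 11, 7, 5, 0, 13, 9]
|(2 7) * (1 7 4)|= 4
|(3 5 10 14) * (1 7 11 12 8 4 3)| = |(1 7 11 12 8 4 3 5 10 14)| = 10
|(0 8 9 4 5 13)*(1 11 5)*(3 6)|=8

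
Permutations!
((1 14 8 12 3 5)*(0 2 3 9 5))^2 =(0 3 2)(1 8 9)(5 14 12)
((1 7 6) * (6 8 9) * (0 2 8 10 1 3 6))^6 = (10)(0 8)(2 9)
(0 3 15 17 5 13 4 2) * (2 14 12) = (0 3 15 17 5 13 4 14 12 2) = [3, 1, 0, 15, 14, 13, 6, 7, 8, 9, 10, 11, 2, 4, 12, 17, 16, 5]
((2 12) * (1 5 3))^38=((1 5 3)(2 12))^38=(12)(1 3 5)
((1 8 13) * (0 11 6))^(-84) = ((0 11 6)(1 8 13))^(-84) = (13)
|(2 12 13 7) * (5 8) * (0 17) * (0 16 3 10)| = 20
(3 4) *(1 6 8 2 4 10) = (1 6 8 2 4 3 10) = [0, 6, 4, 10, 3, 5, 8, 7, 2, 9, 1]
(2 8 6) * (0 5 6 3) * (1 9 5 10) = (0 10 1 9 5 6 2 8 3) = [10, 9, 8, 0, 4, 6, 2, 7, 3, 5, 1]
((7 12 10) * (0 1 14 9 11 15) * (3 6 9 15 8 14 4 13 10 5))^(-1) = ((0 1 4 13 10 7 12 5 3 6 9 11 8 14 15))^(-1) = (0 15 14 8 11 9 6 3 5 12 7 10 13 4 1)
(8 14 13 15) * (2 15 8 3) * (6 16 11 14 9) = (2 15 3)(6 16 11 14 13 8 9) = [0, 1, 15, 2, 4, 5, 16, 7, 9, 6, 10, 14, 12, 8, 13, 3, 11]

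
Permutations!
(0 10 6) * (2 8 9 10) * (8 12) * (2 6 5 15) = (0 6)(2 12 8 9 10 5 15) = [6, 1, 12, 3, 4, 15, 0, 7, 9, 10, 5, 11, 8, 13, 14, 2]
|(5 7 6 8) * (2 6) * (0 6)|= 6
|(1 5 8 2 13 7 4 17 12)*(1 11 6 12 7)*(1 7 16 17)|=|(1 5 8 2 13 7 4)(6 12 11)(16 17)|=42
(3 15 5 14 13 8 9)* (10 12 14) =(3 15 5 10 12 14 13 8 9) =[0, 1, 2, 15, 4, 10, 6, 7, 9, 3, 12, 11, 14, 8, 13, 5]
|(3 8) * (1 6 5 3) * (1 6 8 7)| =6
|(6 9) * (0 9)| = 3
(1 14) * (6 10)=[0, 14, 2, 3, 4, 5, 10, 7, 8, 9, 6, 11, 12, 13, 1]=(1 14)(6 10)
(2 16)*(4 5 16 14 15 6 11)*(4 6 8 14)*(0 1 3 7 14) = [1, 3, 4, 7, 5, 16, 11, 14, 0, 9, 10, 6, 12, 13, 15, 8, 2] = (0 1 3 7 14 15 8)(2 4 5 16)(6 11)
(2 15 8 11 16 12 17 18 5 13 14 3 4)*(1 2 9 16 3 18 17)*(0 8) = (0 8 11 3 4 9 16 12 1 2 15)(5 13 14 18) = [8, 2, 15, 4, 9, 13, 6, 7, 11, 16, 10, 3, 1, 14, 18, 0, 12, 17, 5]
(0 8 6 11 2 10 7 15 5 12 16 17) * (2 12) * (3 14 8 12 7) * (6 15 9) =[12, 1, 10, 14, 4, 2, 11, 9, 15, 6, 3, 7, 16, 13, 8, 5, 17, 0] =(0 12 16 17)(2 10 3 14 8 15 5)(6 11 7 9)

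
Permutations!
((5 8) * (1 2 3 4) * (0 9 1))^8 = ((0 9 1 2 3 4)(5 8))^8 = (0 1 3)(2 4 9)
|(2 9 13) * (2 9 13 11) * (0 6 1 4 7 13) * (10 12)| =|(0 6 1 4 7 13 9 11 2)(10 12)| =18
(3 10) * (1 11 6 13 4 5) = (1 11 6 13 4 5)(3 10) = [0, 11, 2, 10, 5, 1, 13, 7, 8, 9, 3, 6, 12, 4]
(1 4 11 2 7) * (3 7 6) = [0, 4, 6, 7, 11, 5, 3, 1, 8, 9, 10, 2] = (1 4 11 2 6 3 7)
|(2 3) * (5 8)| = |(2 3)(5 8)| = 2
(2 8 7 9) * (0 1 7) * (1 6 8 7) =(0 6 8)(2 7 9) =[6, 1, 7, 3, 4, 5, 8, 9, 0, 2]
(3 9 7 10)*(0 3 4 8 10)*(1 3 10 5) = (0 10 4 8 5 1 3 9 7) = [10, 3, 2, 9, 8, 1, 6, 0, 5, 7, 4]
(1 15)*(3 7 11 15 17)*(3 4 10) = (1 17 4 10 3 7 11 15) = [0, 17, 2, 7, 10, 5, 6, 11, 8, 9, 3, 15, 12, 13, 14, 1, 16, 4]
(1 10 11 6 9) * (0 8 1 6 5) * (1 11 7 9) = (0 8 11 5)(1 10 7 9 6) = [8, 10, 2, 3, 4, 0, 1, 9, 11, 6, 7, 5]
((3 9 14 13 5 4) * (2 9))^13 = ((2 9 14 13 5 4 3))^13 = (2 3 4 5 13 14 9)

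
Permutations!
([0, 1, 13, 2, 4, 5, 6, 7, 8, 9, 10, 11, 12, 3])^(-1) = [0, 1, 3, 13, 4, 5, 6, 7, 8, 9, 10, 11, 12, 2]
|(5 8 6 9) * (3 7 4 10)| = |(3 7 4 10)(5 8 6 9)| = 4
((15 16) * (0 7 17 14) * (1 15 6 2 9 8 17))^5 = (0 6 14 16 17 15 8 1 9 7 2)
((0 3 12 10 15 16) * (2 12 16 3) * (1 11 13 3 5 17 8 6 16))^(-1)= (0 16 6 8 17 5 15 10 12 2)(1 3 13 11)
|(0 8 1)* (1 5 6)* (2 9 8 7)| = |(0 7 2 9 8 5 6 1)| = 8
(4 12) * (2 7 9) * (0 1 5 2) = (0 1 5 2 7 9)(4 12) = [1, 5, 7, 3, 12, 2, 6, 9, 8, 0, 10, 11, 4]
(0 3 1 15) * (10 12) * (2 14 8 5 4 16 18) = (0 3 1 15)(2 14 8 5 4 16 18)(10 12) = [3, 15, 14, 1, 16, 4, 6, 7, 5, 9, 12, 11, 10, 13, 8, 0, 18, 17, 2]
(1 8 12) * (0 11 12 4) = (0 11 12 1 8 4) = [11, 8, 2, 3, 0, 5, 6, 7, 4, 9, 10, 12, 1]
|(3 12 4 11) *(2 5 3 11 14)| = 6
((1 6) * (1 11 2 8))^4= ((1 6 11 2 8))^4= (1 8 2 11 6)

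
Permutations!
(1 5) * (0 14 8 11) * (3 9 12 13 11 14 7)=[7, 5, 2, 9, 4, 1, 6, 3, 14, 12, 10, 0, 13, 11, 8]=(0 7 3 9 12 13 11)(1 5)(8 14)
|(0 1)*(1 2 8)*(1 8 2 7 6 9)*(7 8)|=|(0 8 7 6 9 1)|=6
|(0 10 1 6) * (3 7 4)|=12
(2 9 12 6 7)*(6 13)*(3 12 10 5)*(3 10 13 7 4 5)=(2 9 13 6 4 5 10 3 12 7)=[0, 1, 9, 12, 5, 10, 4, 2, 8, 13, 3, 11, 7, 6]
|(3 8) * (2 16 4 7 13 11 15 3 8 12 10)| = 10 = |(2 16 4 7 13 11 15 3 12 10)|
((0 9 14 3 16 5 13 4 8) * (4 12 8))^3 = (0 3 13)(5 8 14)(9 16 12)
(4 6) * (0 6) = [6, 1, 2, 3, 0, 5, 4] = (0 6 4)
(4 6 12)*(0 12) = (0 12 4 6) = [12, 1, 2, 3, 6, 5, 0, 7, 8, 9, 10, 11, 4]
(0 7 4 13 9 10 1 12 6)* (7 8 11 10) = (0 8 11 10 1 12 6)(4 13 9 7) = [8, 12, 2, 3, 13, 5, 0, 4, 11, 7, 1, 10, 6, 9]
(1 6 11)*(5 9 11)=(1 6 5 9 11)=[0, 6, 2, 3, 4, 9, 5, 7, 8, 11, 10, 1]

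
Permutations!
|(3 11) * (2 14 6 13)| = 4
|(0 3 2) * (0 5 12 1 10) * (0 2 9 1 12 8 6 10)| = |(12)(0 3 9 1)(2 5 8 6 10)| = 20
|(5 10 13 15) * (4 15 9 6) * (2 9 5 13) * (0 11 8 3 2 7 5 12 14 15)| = |(0 11 8 3 2 9 6 4)(5 10 7)(12 14 15 13)| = 24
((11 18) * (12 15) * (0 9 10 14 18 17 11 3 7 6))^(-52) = (0 18)(3 9)(6 14)(7 10)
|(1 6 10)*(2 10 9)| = 5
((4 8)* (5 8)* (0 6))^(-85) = ((0 6)(4 5 8))^(-85) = (0 6)(4 8 5)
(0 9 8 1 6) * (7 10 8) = [9, 6, 2, 3, 4, 5, 0, 10, 1, 7, 8] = (0 9 7 10 8 1 6)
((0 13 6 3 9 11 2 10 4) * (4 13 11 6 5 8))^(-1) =(0 4 8 5 13 10 2 11)(3 6 9)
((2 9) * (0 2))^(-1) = ((0 2 9))^(-1) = (0 9 2)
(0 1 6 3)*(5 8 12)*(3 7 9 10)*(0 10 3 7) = (0 1 6)(3 10 7 9)(5 8 12) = [1, 6, 2, 10, 4, 8, 0, 9, 12, 3, 7, 11, 5]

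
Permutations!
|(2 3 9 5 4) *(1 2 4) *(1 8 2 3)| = |(1 3 9 5 8 2)| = 6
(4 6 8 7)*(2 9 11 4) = (2 9 11 4 6 8 7) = [0, 1, 9, 3, 6, 5, 8, 2, 7, 11, 10, 4]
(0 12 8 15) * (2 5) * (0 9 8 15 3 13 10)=(0 12 15 9 8 3 13 10)(2 5)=[12, 1, 5, 13, 4, 2, 6, 7, 3, 8, 0, 11, 15, 10, 14, 9]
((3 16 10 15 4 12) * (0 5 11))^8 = ((0 5 11)(3 16 10 15 4 12))^8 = (0 11 5)(3 10 4)(12 16 15)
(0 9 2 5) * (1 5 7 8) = (0 9 2 7 8 1 5) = [9, 5, 7, 3, 4, 0, 6, 8, 1, 2]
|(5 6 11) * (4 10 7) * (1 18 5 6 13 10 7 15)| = |(1 18 5 13 10 15)(4 7)(6 11)| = 6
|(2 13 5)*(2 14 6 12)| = |(2 13 5 14 6 12)| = 6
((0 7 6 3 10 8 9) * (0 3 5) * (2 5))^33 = (0 2 7 5 6)(3 10 8 9)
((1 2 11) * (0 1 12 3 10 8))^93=(0 3 2 8 12 1 10 11)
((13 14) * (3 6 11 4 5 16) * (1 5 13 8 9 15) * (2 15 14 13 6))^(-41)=(1 5 16 3 2 15)(4 6 11)(8 9 14)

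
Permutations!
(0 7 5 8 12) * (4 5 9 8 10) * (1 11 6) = (0 7 9 8 12)(1 11 6)(4 5 10) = [7, 11, 2, 3, 5, 10, 1, 9, 12, 8, 4, 6, 0]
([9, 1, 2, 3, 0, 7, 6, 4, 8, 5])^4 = [4, 1, 2, 3, 7, 9, 6, 5, 8, 0]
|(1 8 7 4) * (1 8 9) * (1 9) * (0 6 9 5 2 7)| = |(0 6 9 5 2 7 4 8)| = 8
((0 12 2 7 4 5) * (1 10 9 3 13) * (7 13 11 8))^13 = (13)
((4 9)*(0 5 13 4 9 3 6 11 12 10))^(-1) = (0 10 12 11 6 3 4 13 5)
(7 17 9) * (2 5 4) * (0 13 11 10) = (0 13 11 10)(2 5 4)(7 17 9) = [13, 1, 5, 3, 2, 4, 6, 17, 8, 7, 0, 10, 12, 11, 14, 15, 16, 9]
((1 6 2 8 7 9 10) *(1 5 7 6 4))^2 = (2 6 8)(5 9)(7 10)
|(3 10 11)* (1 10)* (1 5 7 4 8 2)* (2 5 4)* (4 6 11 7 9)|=12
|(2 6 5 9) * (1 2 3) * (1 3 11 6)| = |(1 2)(5 9 11 6)| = 4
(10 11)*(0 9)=(0 9)(10 11)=[9, 1, 2, 3, 4, 5, 6, 7, 8, 0, 11, 10]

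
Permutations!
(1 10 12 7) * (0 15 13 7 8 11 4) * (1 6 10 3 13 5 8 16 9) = (0 15 5 8 11 4)(1 3 13 7 6 10 12 16 9) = [15, 3, 2, 13, 0, 8, 10, 6, 11, 1, 12, 4, 16, 7, 14, 5, 9]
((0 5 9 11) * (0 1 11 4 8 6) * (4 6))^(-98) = (11)(0 9)(5 6)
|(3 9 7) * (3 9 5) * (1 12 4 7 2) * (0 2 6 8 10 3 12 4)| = 12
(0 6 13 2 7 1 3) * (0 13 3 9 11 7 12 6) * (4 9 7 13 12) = [0, 7, 4, 12, 9, 5, 3, 1, 8, 11, 10, 13, 6, 2] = (1 7)(2 4 9 11 13)(3 12 6)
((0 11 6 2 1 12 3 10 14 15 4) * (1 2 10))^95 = (0 14 11 15 6 4 10)(1 3 12)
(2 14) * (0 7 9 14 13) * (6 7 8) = (0 8 6 7 9 14 2 13) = [8, 1, 13, 3, 4, 5, 7, 9, 6, 14, 10, 11, 12, 0, 2]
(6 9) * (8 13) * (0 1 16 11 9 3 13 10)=(0 1 16 11 9 6 3 13 8 10)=[1, 16, 2, 13, 4, 5, 3, 7, 10, 6, 0, 9, 12, 8, 14, 15, 11]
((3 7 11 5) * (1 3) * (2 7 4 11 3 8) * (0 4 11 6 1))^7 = ((0 4 6 1 8 2 7 3 11 5))^7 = (0 3 8 4 11 2 6 5 7 1)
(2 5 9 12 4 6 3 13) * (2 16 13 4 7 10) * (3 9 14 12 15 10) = (2 5 14 12 7 3 4 6 9 15 10)(13 16) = [0, 1, 5, 4, 6, 14, 9, 3, 8, 15, 2, 11, 7, 16, 12, 10, 13]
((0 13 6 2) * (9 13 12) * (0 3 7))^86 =(0 3 6 9)(2 13 12 7)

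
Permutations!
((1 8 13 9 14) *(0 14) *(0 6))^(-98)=((0 14 1 8 13 9 6))^(-98)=(14)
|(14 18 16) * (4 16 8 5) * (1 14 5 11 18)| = 6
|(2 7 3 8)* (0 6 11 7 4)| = 8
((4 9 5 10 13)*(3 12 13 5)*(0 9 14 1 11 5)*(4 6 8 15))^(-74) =(0 1 8 3 5 4 13)(6 9 11 15 12 10 14)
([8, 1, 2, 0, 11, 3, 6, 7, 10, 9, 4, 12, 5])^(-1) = (0 3 5 12 11 4 10 8)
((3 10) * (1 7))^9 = (1 7)(3 10)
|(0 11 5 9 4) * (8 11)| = |(0 8 11 5 9 4)| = 6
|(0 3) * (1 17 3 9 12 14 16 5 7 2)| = 11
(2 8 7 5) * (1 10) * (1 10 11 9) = (1 11 9)(2 8 7 5) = [0, 11, 8, 3, 4, 2, 6, 5, 7, 1, 10, 9]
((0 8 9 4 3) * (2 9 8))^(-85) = ((0 2 9 4 3))^(-85) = (9)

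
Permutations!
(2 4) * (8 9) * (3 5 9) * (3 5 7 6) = [0, 1, 4, 7, 2, 9, 3, 6, 5, 8] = (2 4)(3 7 6)(5 9 8)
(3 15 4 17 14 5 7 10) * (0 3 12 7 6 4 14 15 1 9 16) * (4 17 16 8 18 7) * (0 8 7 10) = (0 3 1 9 7)(4 16 8 18 10 12)(5 6 17 15 14) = [3, 9, 2, 1, 16, 6, 17, 0, 18, 7, 12, 11, 4, 13, 5, 14, 8, 15, 10]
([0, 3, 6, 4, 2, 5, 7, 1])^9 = (1 2)(3 6)(4 7)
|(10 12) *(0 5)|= 2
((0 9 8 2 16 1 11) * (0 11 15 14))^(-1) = ((0 9 8 2 16 1 15 14))^(-1) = (0 14 15 1 16 2 8 9)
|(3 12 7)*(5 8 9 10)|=12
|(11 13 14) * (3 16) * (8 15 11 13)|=|(3 16)(8 15 11)(13 14)|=6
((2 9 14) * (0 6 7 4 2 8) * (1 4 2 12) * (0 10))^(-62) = ((0 6 7 2 9 14 8 10)(1 4 12))^(-62) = (0 7 9 8)(1 4 12)(2 14 10 6)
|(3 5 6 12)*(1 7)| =4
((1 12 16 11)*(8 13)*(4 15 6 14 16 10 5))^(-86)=((1 12 10 5 4 15 6 14 16 11)(8 13))^(-86)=(1 4 16 10 6)(5 14 12 15 11)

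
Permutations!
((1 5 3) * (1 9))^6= (1 3)(5 9)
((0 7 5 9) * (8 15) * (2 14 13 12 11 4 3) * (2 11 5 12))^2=((0 7 12 5 9)(2 14 13)(3 11 4)(8 15))^2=(15)(0 12 9 7 5)(2 13 14)(3 4 11)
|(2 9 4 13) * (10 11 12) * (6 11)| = |(2 9 4 13)(6 11 12 10)| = 4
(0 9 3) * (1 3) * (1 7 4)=(0 9 7 4 1 3)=[9, 3, 2, 0, 1, 5, 6, 4, 8, 7]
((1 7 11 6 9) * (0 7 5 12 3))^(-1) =(0 3 12 5 1 9 6 11 7)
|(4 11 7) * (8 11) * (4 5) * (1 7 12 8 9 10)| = 6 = |(1 7 5 4 9 10)(8 11 12)|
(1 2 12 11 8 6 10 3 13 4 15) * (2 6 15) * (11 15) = (1 6 10 3 13 4 2 12 15)(8 11) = [0, 6, 12, 13, 2, 5, 10, 7, 11, 9, 3, 8, 15, 4, 14, 1]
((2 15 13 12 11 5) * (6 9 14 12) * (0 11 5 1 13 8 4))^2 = (0 1 6 14 5 15 4 11 13 9 12 2 8)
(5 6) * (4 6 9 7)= (4 6 5 9 7)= [0, 1, 2, 3, 6, 9, 5, 4, 8, 7]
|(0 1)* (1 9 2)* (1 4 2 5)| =4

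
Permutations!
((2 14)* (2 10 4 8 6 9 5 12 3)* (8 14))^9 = (14)(2 6 5 3 8 9 12)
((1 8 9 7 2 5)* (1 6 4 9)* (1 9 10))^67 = (1 2 10 7 4 9 6 8 5)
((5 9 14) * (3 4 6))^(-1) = (3 6 4)(5 14 9)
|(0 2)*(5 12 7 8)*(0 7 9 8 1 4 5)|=9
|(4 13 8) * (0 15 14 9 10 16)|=6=|(0 15 14 9 10 16)(4 13 8)|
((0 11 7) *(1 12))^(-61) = (0 7 11)(1 12) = ((0 11 7)(1 12))^(-61)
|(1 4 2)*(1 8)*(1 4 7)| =|(1 7)(2 8 4)| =6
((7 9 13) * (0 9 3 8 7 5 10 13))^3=((0 9)(3 8 7)(5 10 13))^3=(13)(0 9)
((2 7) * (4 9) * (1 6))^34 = (9)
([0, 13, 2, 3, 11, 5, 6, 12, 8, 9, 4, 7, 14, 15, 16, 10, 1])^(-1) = (1 16 14 12 7 11 4 10 15 13)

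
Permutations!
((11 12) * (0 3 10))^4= (12)(0 3 10)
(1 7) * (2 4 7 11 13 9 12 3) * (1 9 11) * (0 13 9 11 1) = [13, 0, 4, 2, 7, 5, 6, 11, 8, 12, 10, 9, 3, 1] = (0 13 1)(2 4 7 11 9 12 3)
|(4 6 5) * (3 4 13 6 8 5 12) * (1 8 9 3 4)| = |(1 8 5 13 6 12 4 9 3)| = 9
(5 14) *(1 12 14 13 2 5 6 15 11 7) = (1 12 14 6 15 11 7)(2 5 13) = [0, 12, 5, 3, 4, 13, 15, 1, 8, 9, 10, 7, 14, 2, 6, 11]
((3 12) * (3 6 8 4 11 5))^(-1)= (3 5 11 4 8 6 12)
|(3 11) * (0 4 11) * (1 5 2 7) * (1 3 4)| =|(0 1 5 2 7 3)(4 11)| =6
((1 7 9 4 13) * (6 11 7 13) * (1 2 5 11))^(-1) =((1 13 2 5 11 7 9 4 6))^(-1) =(1 6 4 9 7 11 5 2 13)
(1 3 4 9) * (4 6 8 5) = (1 3 6 8 5 4 9) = [0, 3, 2, 6, 9, 4, 8, 7, 5, 1]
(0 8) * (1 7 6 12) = (0 8)(1 7 6 12) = [8, 7, 2, 3, 4, 5, 12, 6, 0, 9, 10, 11, 1]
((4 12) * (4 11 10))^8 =(12)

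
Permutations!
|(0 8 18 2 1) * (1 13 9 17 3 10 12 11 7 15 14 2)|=|(0 8 18 1)(2 13 9 17 3 10 12 11 7 15 14)|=44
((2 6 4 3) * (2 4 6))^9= (6)(3 4)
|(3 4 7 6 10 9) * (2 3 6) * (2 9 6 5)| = 6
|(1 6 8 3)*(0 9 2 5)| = 4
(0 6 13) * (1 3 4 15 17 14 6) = (0 1 3 4 15 17 14 6 13) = [1, 3, 2, 4, 15, 5, 13, 7, 8, 9, 10, 11, 12, 0, 6, 17, 16, 14]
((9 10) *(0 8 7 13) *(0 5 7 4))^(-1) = (0 4 8)(5 13 7)(9 10)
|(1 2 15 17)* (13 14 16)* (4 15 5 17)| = 12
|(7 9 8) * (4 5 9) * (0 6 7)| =7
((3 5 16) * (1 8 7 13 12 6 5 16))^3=((1 8 7 13 12 6 5)(3 16))^3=(1 13 5 7 6 8 12)(3 16)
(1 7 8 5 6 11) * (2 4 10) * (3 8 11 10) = (1 7 11)(2 4 3 8 5 6 10) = [0, 7, 4, 8, 3, 6, 10, 11, 5, 9, 2, 1]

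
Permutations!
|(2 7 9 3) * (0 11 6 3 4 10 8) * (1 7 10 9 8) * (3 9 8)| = 30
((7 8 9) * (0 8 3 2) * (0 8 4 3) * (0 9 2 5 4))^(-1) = (2 8)(3 4 5)(7 9)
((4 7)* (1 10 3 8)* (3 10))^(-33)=(10)(4 7)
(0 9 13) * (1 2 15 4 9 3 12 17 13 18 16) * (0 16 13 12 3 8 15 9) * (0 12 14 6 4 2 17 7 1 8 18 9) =[18, 17, 0, 3, 12, 5, 4, 1, 15, 9, 10, 11, 7, 16, 6, 2, 8, 14, 13] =(0 18 13 16 8 15 2)(1 17 14 6 4 12 7)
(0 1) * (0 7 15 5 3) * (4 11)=(0 1 7 15 5 3)(4 11)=[1, 7, 2, 0, 11, 3, 6, 15, 8, 9, 10, 4, 12, 13, 14, 5]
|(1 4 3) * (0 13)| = 6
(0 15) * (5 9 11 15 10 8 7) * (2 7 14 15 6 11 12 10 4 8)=(0 4 8 14 15)(2 7 5 9 12 10)(6 11)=[4, 1, 7, 3, 8, 9, 11, 5, 14, 12, 2, 6, 10, 13, 15, 0]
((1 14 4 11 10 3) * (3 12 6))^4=(1 10)(3 11)(4 6)(12 14)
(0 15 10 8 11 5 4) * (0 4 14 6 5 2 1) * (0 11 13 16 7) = (0 15 10 8 13 16 7)(1 11 2)(5 14 6) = [15, 11, 1, 3, 4, 14, 5, 0, 13, 9, 8, 2, 12, 16, 6, 10, 7]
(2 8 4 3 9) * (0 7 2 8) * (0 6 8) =(0 7 2 6 8 4 3 9) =[7, 1, 6, 9, 3, 5, 8, 2, 4, 0]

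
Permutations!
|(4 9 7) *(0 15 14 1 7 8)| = 8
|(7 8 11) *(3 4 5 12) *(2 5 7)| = 8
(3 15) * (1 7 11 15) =[0, 7, 2, 1, 4, 5, 6, 11, 8, 9, 10, 15, 12, 13, 14, 3] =(1 7 11 15 3)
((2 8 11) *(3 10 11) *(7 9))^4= ((2 8 3 10 11)(7 9))^4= (2 11 10 3 8)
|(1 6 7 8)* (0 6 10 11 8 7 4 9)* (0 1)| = |(0 6 4 9 1 10 11 8)| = 8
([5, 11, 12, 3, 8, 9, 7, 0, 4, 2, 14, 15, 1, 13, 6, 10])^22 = (0 6 10 11 12 9)(1 2 5 7 14 15)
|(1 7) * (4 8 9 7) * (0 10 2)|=15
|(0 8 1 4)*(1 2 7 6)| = 7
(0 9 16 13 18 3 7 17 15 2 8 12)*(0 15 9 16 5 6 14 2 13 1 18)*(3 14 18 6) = (0 16 1 6 18 14 2 8 12 15 13)(3 7 17 9 5) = [16, 6, 8, 7, 4, 3, 18, 17, 12, 5, 10, 11, 15, 0, 2, 13, 1, 9, 14]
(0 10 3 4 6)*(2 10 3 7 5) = [3, 1, 10, 4, 6, 2, 0, 5, 8, 9, 7] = (0 3 4 6)(2 10 7 5)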